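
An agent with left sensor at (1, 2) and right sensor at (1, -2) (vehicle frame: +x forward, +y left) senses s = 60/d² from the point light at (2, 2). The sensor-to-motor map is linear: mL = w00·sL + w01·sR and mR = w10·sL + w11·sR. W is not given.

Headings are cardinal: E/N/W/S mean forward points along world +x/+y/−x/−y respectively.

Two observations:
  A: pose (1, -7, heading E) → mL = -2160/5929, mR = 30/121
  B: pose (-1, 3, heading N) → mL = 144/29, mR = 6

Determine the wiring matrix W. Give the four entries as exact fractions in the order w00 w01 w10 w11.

-1/2 1/2 0 1/2

obs A: pose=(1,-7,E) → sL=60/49, sR=60/121, mL=-2160/5929, mR=30/121
obs B: pose=(-1,3,N) → sL=60/29, sR=12, mL=144/29, mR=6
sensor matrix S = [[60/49, 60/121], [60/29, 12]]; det S = 2350080/171941
solve [mL_A; mL_B] = S·[w00; w01] and [mR_A; mR_B] = S·[w10; w11]:
  w00 = -1/2, w01 = 1/2, w10 = 0, w11 = 1/2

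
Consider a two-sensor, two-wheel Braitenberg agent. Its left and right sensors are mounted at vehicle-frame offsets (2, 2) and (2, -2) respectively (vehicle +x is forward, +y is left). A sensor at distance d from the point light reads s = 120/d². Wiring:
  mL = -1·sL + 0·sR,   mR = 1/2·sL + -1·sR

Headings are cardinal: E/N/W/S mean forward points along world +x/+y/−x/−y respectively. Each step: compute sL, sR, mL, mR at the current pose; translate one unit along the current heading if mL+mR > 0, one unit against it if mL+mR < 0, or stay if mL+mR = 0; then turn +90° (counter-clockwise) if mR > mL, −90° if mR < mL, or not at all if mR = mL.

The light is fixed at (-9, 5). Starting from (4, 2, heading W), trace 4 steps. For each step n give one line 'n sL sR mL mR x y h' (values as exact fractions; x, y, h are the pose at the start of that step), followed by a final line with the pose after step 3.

0 60/73 60/61 -60/73 -2550/4453 4 2 W
1 120/281 120/169 -120/281 -23580/47489 5 2 S
2 3/4 5/6 -3/4 -11/24 5 3 W
3 24/61 24/37 -24/61 -1020/2257 6 3 S
final 6 4 W

n=0: pose=(4,2,W); sL=60/73, sR=60/61; mL=-60/73, mR=-2550/4453; mL+mR=-6210/4453 → advance -1; mR−mL=1110/4453 → turn +1·90°
n=1: pose=(5,2,S); sL=120/281, sR=120/169; mL=-120/281, mR=-23580/47489; mL+mR=-43860/47489 → advance -1; mR−mL=-3300/47489 → turn -1·90°
n=2: pose=(5,3,W); sL=3/4, sR=5/6; mL=-3/4, mR=-11/24; mL+mR=-29/24 → advance -1; mR−mL=7/24 → turn +1·90°
n=3: pose=(6,3,S); sL=24/61, sR=24/37; mL=-24/61, mR=-1020/2257; mL+mR=-1908/2257 → advance -1; mR−mL=-132/2257 → turn -1·90°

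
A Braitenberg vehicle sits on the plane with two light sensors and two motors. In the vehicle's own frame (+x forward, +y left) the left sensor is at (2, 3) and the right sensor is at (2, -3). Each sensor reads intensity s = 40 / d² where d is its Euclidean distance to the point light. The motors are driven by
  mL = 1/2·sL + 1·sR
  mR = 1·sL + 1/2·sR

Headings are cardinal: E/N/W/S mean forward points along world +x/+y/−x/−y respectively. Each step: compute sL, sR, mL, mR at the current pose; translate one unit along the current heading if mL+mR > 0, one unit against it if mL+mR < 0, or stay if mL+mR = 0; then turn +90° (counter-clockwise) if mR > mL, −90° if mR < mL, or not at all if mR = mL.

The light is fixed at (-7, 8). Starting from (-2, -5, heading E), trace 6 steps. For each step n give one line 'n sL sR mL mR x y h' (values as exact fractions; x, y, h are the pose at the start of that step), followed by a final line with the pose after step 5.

0 40/149 8/61 2412/9089 3036/9089 -2 -5 E
1 4/13 20/101 462/1313 534/1313 -1 -5 N
2 40/241 40/97 11580/23377 8700/23377 -1 -4 W
3 5/13 10/41 465/1066 270/533 -2 -4 N
4 8/41 40/73 1932/2993 1404/2993 -2 -3 W
5 20/41 4/13 294/533 342/533 -3 -3 N
final -3 -2 W

n=0: pose=(-2,-5,E); sL=40/149, sR=8/61; mL=2412/9089, mR=3036/9089; mL+mR=5448/9089 → advance +1; mR−mL=624/9089 → turn +1·90°
n=1: pose=(-1,-5,N); sL=4/13, sR=20/101; mL=462/1313, mR=534/1313; mL+mR=996/1313 → advance +1; mR−mL=72/1313 → turn +1·90°
n=2: pose=(-1,-4,W); sL=40/241, sR=40/97; mL=11580/23377, mR=8700/23377; mL+mR=20280/23377 → advance +1; mR−mL=-2880/23377 → turn -1·90°
n=3: pose=(-2,-4,N); sL=5/13, sR=10/41; mL=465/1066, mR=270/533; mL+mR=1005/1066 → advance +1; mR−mL=75/1066 → turn +1·90°
n=4: pose=(-2,-3,W); sL=8/41, sR=40/73; mL=1932/2993, mR=1404/2993; mL+mR=3336/2993 → advance +1; mR−mL=-528/2993 → turn -1·90°
n=5: pose=(-3,-3,N); sL=20/41, sR=4/13; mL=294/533, mR=342/533; mL+mR=636/533 → advance +1; mR−mL=48/533 → turn +1·90°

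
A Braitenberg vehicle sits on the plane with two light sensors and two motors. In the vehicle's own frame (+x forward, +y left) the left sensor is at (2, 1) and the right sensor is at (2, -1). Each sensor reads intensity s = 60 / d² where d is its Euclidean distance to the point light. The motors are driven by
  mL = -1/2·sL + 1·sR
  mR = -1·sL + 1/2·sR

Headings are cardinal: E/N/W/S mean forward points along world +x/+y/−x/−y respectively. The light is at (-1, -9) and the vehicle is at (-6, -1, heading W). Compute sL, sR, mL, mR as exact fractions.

30/49 6/13 99/637 -243/637

left sensor world pos  = (-8, -2); dL² = 98
right sensor world pos = (-8, 0); dR² = 130
sL = 60/98 = 30/49
sR = 60/130 = 6/13
mL = -1/2·sL + 1·sR = 99/637
mR = -1·sL + 1/2·sR = -243/637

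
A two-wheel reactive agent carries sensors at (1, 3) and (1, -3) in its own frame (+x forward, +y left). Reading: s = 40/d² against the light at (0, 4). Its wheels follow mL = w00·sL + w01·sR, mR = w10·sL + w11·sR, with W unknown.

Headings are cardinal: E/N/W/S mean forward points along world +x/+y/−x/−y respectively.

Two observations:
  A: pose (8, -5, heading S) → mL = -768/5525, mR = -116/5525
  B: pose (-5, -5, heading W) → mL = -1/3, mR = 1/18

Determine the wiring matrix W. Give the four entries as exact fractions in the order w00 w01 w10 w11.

1 -1 -1 1/2

obs A: pose=(8,-5,S) → sL=40/221, sR=8/25, mL=-768/5525, mR=-116/5525
obs B: pose=(-5,-5,W) → sL=2/9, sR=5/9, mL=-1/3, mR=1/18
sensor matrix S = [[40/221, 8/25], [2/9, 5/9]]; det S = 488/16575
solve [mL_A; mL_B] = S·[w00; w01] and [mR_A; mR_B] = S·[w10; w11]:
  w00 = 1, w01 = -1, w10 = -1, w11 = 1/2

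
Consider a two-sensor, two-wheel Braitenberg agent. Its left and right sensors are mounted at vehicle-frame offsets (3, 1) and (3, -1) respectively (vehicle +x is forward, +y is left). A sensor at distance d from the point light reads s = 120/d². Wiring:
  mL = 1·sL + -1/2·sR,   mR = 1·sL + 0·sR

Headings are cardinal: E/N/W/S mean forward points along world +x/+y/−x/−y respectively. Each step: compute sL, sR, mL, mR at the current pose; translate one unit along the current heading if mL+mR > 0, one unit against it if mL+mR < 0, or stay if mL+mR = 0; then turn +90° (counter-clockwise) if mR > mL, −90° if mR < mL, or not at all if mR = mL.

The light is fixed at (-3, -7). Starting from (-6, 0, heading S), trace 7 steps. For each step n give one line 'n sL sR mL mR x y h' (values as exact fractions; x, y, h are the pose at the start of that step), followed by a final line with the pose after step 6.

0 6 15/4 33/8 6 -6 0 S
1 120/49 24/5 12/245 120/49 -6 -1 E
2 4/3 60/41 74/123 4/3 -5 -1 N
3 120/61 120/89 7020/5429 120/61 -5 0 W
4 6 15/4 33/8 6 -6 0 S
5 120/49 24/5 12/245 120/49 -6 -1 E
6 4/3 60/41 74/123 4/3 -5 -1 N
final -5 0 W

n=0: pose=(-6,0,S); sL=6, sR=15/4; mL=33/8, mR=6; mL+mR=81/8 → advance +1; mR−mL=15/8 → turn +1·90°
n=1: pose=(-6,-1,E); sL=120/49, sR=24/5; mL=12/245, mR=120/49; mL+mR=612/245 → advance +1; mR−mL=12/5 → turn +1·90°
n=2: pose=(-5,-1,N); sL=4/3, sR=60/41; mL=74/123, mR=4/3; mL+mR=238/123 → advance +1; mR−mL=30/41 → turn +1·90°
n=3: pose=(-5,0,W); sL=120/61, sR=120/89; mL=7020/5429, mR=120/61; mL+mR=17700/5429 → advance +1; mR−mL=60/89 → turn +1·90°
n=4: pose=(-6,0,S); sL=6, sR=15/4; mL=33/8, mR=6; mL+mR=81/8 → advance +1; mR−mL=15/8 → turn +1·90°
n=5: pose=(-6,-1,E); sL=120/49, sR=24/5; mL=12/245, mR=120/49; mL+mR=612/245 → advance +1; mR−mL=12/5 → turn +1·90°
n=6: pose=(-5,-1,N); sL=4/3, sR=60/41; mL=74/123, mR=4/3; mL+mR=238/123 → advance +1; mR−mL=30/41 → turn +1·90°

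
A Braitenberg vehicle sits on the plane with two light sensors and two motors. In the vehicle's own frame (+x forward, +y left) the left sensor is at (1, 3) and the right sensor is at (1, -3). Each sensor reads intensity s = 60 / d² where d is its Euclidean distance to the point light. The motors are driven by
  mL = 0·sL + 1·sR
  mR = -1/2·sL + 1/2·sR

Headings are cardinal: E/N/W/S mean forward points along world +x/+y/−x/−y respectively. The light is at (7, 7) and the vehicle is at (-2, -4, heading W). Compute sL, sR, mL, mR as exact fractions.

left sensor world pos  = (-3, -7); dL² = 296
right sensor world pos = (-3, -1); dR² = 164
sL = 60/296 = 15/74
sR = 60/164 = 15/41
mL = 0·sL + 1·sR = 15/41
mR = -1/2·sL + 1/2·sR = 495/6068

15/74 15/41 15/41 495/6068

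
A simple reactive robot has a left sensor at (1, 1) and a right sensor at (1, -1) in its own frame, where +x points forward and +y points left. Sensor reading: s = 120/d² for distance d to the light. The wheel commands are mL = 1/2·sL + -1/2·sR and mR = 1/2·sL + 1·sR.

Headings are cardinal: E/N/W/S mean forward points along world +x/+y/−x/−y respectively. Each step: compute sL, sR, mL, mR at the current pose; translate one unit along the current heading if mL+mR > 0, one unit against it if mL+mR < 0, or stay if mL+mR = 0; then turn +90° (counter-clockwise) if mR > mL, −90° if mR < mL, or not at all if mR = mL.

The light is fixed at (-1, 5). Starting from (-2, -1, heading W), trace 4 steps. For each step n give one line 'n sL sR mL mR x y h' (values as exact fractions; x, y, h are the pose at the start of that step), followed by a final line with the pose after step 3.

n=0: pose=(-2,-1,W); sL=120/53, sR=120/29; mL=-1440/1537, mR=8100/1537; mL+mR=6660/1537 → advance +1; mR−mL=180/29 → turn +1·90°
n=1: pose=(-3,-1,S); sL=12/5, sR=60/29; mL=24/145, mR=474/145; mL+mR=498/145 → advance +1; mR−mL=90/29 → turn +1·90°
n=2: pose=(-3,-2,E); sL=120/37, sR=24/13; mL=336/481, mR=1668/481; mL+mR=2004/481 → advance +1; mR−mL=36/13 → turn +1·90°
n=3: pose=(-2,-2,N); sL=3, sR=10/3; mL=-1/6, mR=29/6; mL+mR=14/3 → advance +1; mR−mL=5 → turn +1·90°

0 120/53 120/29 -1440/1537 8100/1537 -2 -1 W
1 12/5 60/29 24/145 474/145 -3 -1 S
2 120/37 24/13 336/481 1668/481 -3 -2 E
3 3 10/3 -1/6 29/6 -2 -2 N
final -2 -1 W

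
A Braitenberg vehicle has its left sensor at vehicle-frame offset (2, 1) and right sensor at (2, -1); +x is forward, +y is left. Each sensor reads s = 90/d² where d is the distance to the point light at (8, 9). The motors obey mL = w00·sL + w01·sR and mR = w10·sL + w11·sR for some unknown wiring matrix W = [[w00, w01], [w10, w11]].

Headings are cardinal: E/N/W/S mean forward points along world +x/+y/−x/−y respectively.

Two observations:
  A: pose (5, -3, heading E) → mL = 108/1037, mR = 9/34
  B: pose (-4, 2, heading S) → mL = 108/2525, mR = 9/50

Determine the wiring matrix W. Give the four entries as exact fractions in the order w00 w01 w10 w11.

obs A: pose=(5,-3,E) → sL=45/61, sR=9/17, mL=108/1037, mR=9/34
obs B: pose=(-4,2,S) → sL=45/101, sR=9/25, mL=108/2525, mR=9/50
sensor matrix S = [[45/61, 9/17], [45/101, 9/25]]; det S = 15552/523685
solve [mL_A; mL_B] = S·[w00; w01] and [mR_A; mR_B] = S·[w10; w11]:
  w00 = 1/2, w01 = -1/2, w10 = 0, w11 = 1/2

1/2 -1/2 0 1/2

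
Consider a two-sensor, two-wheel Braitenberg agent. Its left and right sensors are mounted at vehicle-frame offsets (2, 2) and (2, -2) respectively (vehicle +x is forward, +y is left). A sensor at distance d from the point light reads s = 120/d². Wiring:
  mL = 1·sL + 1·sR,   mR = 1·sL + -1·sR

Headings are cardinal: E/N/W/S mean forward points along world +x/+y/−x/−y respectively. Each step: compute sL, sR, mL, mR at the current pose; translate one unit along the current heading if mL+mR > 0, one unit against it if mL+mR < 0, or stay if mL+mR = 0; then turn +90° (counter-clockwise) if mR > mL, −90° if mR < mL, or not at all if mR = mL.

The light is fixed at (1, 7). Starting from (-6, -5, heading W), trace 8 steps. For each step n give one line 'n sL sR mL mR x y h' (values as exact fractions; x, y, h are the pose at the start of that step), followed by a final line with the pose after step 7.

0 120/277 120/181 54960/50137 -11520/50137 -6 -5 W
1 3/5 15/17 126/85 -24/85 -7 -5 N
2 40/39 24/41 2576/1599 704/1599 -7 -4 E
3 60/97 12/25 2664/2425 336/2425 -6 -4 S
4 120/277 120/181 54960/50137 -11520/50137 -6 -5 W
5 3/5 15/17 126/85 -24/85 -7 -5 N
6 40/39 24/41 2576/1599 704/1599 -7 -4 E
7 60/97 12/25 2664/2425 336/2425 -6 -4 S
final -6 -5 W

n=0: pose=(-6,-5,W); sL=120/277, sR=120/181; mL=54960/50137, mR=-11520/50137; mL+mR=240/277 → advance +1; mR−mL=-240/181 → turn -1·90°
n=1: pose=(-7,-5,N); sL=3/5, sR=15/17; mL=126/85, mR=-24/85; mL+mR=6/5 → advance +1; mR−mL=-30/17 → turn -1·90°
n=2: pose=(-7,-4,E); sL=40/39, sR=24/41; mL=2576/1599, mR=704/1599; mL+mR=80/39 → advance +1; mR−mL=-48/41 → turn -1·90°
n=3: pose=(-6,-4,S); sL=60/97, sR=12/25; mL=2664/2425, mR=336/2425; mL+mR=120/97 → advance +1; mR−mL=-24/25 → turn -1·90°
n=4: pose=(-6,-5,W); sL=120/277, sR=120/181; mL=54960/50137, mR=-11520/50137; mL+mR=240/277 → advance +1; mR−mL=-240/181 → turn -1·90°
n=5: pose=(-7,-5,N); sL=3/5, sR=15/17; mL=126/85, mR=-24/85; mL+mR=6/5 → advance +1; mR−mL=-30/17 → turn -1·90°
n=6: pose=(-7,-4,E); sL=40/39, sR=24/41; mL=2576/1599, mR=704/1599; mL+mR=80/39 → advance +1; mR−mL=-48/41 → turn -1·90°
n=7: pose=(-6,-4,S); sL=60/97, sR=12/25; mL=2664/2425, mR=336/2425; mL+mR=120/97 → advance +1; mR−mL=-24/25 → turn -1·90°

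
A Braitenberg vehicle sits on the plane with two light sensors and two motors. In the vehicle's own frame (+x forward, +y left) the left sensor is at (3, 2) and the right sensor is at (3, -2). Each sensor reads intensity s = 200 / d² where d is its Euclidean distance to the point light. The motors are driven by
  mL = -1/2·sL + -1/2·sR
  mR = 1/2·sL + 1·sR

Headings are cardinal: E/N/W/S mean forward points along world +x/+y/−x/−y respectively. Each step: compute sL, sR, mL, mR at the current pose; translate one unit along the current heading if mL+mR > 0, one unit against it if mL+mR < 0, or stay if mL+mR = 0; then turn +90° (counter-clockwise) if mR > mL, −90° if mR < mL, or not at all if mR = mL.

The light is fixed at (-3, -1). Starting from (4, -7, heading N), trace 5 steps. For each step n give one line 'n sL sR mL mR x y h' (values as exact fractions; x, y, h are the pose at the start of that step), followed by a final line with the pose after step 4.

n=0: pose=(4,-7,N); sL=100/17, sR=20/9; mL=-620/153, mR=790/153; mL+mR=10/9 → advance +1; mR−mL=470/51 → turn +1·90°
n=1: pose=(4,-6,W); sL=40/13, sR=8; mL=-72/13, mR=124/13; mL+mR=4 → advance +1; mR−mL=196/13 → turn +1·90°
n=2: pose=(3,-6,S); sL=25/16, sR=5/2; mL=-65/32, mR=105/32; mL+mR=5/4 → advance +1; mR−mL=85/16 → turn +1·90°
n=3: pose=(3,-7,E); sL=200/97, sR=40/29; mL=-4840/2813, mR=6780/2813; mL+mR=20/29 → advance +1; mR−mL=11620/2813 → turn +1·90°
n=4: pose=(4,-7,N); sL=100/17, sR=20/9; mL=-620/153, mR=790/153; mL+mR=10/9 → advance +1; mR−mL=470/51 → turn +1·90°

0 100/17 20/9 -620/153 790/153 4 -7 N
1 40/13 8 -72/13 124/13 4 -6 W
2 25/16 5/2 -65/32 105/32 3 -6 S
3 200/97 40/29 -4840/2813 6780/2813 3 -7 E
4 100/17 20/9 -620/153 790/153 4 -7 N
final 4 -6 W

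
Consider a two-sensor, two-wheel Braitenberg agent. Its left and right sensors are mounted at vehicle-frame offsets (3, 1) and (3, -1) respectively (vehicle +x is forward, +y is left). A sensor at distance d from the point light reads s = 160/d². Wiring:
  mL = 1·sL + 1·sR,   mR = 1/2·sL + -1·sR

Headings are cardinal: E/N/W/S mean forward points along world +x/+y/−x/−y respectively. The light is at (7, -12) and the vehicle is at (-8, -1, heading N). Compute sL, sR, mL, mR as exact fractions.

left sensor world pos  = (-9, 2); dL² = 452
right sensor world pos = (-7, 2); dR² = 392
sL = 160/452 = 40/113
sR = 160/392 = 20/49
mL = 1·sL + 1·sR = 4220/5537
mR = 1/2·sL + -1·sR = -1280/5537

40/113 20/49 4220/5537 -1280/5537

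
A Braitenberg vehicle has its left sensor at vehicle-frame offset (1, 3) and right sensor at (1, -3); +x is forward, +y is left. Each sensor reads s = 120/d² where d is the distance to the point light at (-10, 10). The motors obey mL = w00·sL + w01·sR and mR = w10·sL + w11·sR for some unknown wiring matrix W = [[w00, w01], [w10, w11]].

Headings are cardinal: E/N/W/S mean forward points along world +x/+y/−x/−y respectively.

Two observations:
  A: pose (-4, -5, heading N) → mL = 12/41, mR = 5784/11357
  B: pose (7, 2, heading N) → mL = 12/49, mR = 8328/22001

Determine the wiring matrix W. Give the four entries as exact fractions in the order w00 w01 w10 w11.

obs A: pose=(-4,-5,N) → sL=24/41, sR=120/277, mL=12/41, mR=5784/11357
obs B: pose=(7,2,N) → sL=24/49, sR=120/449, mL=12/49, mR=8328/22001
sensor matrix S = [[24/41, 120/277], [24/49, 120/449]]; det S = -13927680/249865357
solve [mL_A; mL_B] = S·[w00; w01] and [mR_A; mR_B] = S·[w10; w11]:
  w00 = 1/2, w01 = 0, w10 = 1/2, w11 = 1/2

1/2 0 1/2 1/2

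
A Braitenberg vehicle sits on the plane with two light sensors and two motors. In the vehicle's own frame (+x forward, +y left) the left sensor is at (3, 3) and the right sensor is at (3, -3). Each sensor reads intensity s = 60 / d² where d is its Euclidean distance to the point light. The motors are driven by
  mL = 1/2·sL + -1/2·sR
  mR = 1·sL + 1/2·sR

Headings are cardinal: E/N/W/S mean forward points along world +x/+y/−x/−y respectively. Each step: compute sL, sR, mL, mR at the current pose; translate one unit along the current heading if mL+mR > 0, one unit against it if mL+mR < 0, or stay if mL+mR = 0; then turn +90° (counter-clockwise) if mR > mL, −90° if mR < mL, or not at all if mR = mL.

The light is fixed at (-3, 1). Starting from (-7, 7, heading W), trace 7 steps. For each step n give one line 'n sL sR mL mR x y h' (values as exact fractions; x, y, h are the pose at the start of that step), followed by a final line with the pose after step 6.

0 30/29 6/13 108/377 477/377 -7 7 W
1 60/13 60/73 1800/949 4770/949 -8 7 S
2 15/17 15/2 -225/68 315/68 -8 6 E
3 60/113 12/13 -288/1469 1458/1469 -7 6 N
4 30/29 6/13 108/377 477/377 -7 7 W
5 60/13 60/73 1800/949 4770/949 -8 7 S
6 15/17 15/2 -225/68 315/68 -8 6 E
final -7 6 N

n=0: pose=(-7,7,W); sL=30/29, sR=6/13; mL=108/377, mR=477/377; mL+mR=45/29 → advance +1; mR−mL=369/377 → turn +1·90°
n=1: pose=(-8,7,S); sL=60/13, sR=60/73; mL=1800/949, mR=4770/949; mL+mR=90/13 → advance +1; mR−mL=2970/949 → turn +1·90°
n=2: pose=(-8,6,E); sL=15/17, sR=15/2; mL=-225/68, mR=315/68; mL+mR=45/34 → advance +1; mR−mL=135/17 → turn +1·90°
n=3: pose=(-7,6,N); sL=60/113, sR=12/13; mL=-288/1469, mR=1458/1469; mL+mR=90/113 → advance +1; mR−mL=1746/1469 → turn +1·90°
n=4: pose=(-7,7,W); sL=30/29, sR=6/13; mL=108/377, mR=477/377; mL+mR=45/29 → advance +1; mR−mL=369/377 → turn +1·90°
n=5: pose=(-8,7,S); sL=60/13, sR=60/73; mL=1800/949, mR=4770/949; mL+mR=90/13 → advance +1; mR−mL=2970/949 → turn +1·90°
n=6: pose=(-8,6,E); sL=15/17, sR=15/2; mL=-225/68, mR=315/68; mL+mR=45/34 → advance +1; mR−mL=135/17 → turn +1·90°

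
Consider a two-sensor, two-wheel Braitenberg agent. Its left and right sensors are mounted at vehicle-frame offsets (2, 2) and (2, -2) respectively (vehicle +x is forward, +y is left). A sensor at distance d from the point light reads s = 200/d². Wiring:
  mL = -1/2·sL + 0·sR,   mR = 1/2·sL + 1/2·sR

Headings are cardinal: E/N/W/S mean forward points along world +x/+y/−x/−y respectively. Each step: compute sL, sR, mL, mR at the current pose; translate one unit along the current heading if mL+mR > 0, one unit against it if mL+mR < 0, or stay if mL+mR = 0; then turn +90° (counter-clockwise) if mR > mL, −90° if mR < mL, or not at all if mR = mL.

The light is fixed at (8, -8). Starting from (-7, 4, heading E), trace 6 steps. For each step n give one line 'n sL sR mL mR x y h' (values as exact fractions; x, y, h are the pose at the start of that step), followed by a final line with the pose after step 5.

0 40/73 200/269 -20/73 12680/19637 -7 4 E
1 50/113 10/17 -25/113 990/1921 -6 4 N
2 200/377 200/481 -100/377 6600/13949 -6 5 W
3 20/29 20/41 -10/29 700/1189 -7 5 S
4 40/73 200/269 -20/73 12680/19637 -7 4 E
5 50/113 10/17 -25/113 990/1921 -6 4 N
final -6 5 W

n=0: pose=(-7,4,E); sL=40/73, sR=200/269; mL=-20/73, mR=12680/19637; mL+mR=100/269 → advance +1; mR−mL=18060/19637 → turn +1·90°
n=1: pose=(-6,4,N); sL=50/113, sR=10/17; mL=-25/113, mR=990/1921; mL+mR=5/17 → advance +1; mR−mL=1415/1921 → turn +1·90°
n=2: pose=(-6,5,W); sL=200/377, sR=200/481; mL=-100/377, mR=6600/13949; mL+mR=100/481 → advance +1; mR−mL=10300/13949 → turn +1·90°
n=3: pose=(-7,5,S); sL=20/29, sR=20/41; mL=-10/29, mR=700/1189; mL+mR=10/41 → advance +1; mR−mL=1110/1189 → turn +1·90°
n=4: pose=(-7,4,E); sL=40/73, sR=200/269; mL=-20/73, mR=12680/19637; mL+mR=100/269 → advance +1; mR−mL=18060/19637 → turn +1·90°
n=5: pose=(-6,4,N); sL=50/113, sR=10/17; mL=-25/113, mR=990/1921; mL+mR=5/17 → advance +1; mR−mL=1415/1921 → turn +1·90°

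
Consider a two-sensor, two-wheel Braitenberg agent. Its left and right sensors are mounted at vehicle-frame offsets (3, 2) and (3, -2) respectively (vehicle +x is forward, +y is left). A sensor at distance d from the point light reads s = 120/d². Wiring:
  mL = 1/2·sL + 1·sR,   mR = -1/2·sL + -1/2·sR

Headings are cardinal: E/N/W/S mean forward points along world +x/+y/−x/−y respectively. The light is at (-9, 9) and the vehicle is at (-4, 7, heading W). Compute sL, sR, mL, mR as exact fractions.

6 30 33 -18

left sensor world pos  = (-7, 5); dL² = 20
right sensor world pos = (-7, 9); dR² = 4
sL = 120/20 = 6
sR = 120/4 = 30
mL = 1/2·sL + 1·sR = 33
mR = -1/2·sL + -1/2·sR = -18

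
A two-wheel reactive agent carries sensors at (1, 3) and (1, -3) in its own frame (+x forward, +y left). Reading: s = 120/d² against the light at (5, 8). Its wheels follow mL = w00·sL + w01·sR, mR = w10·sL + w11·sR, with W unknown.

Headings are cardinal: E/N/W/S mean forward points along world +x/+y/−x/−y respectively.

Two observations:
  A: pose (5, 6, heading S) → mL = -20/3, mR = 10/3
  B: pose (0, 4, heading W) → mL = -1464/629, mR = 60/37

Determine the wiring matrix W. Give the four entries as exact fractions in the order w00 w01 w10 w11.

-1/2 -1/2 0 1/2

obs A: pose=(5,6,S) → sL=20/3, sR=20/3, mL=-20/3, mR=10/3
obs B: pose=(0,4,W) → sL=24/17, sR=120/37, mL=-1464/629, mR=60/37
sensor matrix S = [[20/3, 20/3], [24/17, 120/37]]; det S = 7680/629
solve [mL_A; mL_B] = S·[w00; w01] and [mR_A; mR_B] = S·[w10; w11]:
  w00 = -1/2, w01 = -1/2, w10 = 0, w11 = 1/2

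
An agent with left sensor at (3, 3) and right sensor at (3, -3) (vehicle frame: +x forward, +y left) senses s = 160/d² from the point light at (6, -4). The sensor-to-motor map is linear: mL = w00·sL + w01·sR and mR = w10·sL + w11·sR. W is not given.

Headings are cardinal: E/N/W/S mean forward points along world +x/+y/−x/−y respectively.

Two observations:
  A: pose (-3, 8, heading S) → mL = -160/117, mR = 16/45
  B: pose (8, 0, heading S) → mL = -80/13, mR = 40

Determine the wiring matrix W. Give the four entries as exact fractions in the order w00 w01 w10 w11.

-1 0 0 1/2

obs A: pose=(-3,8,S) → sL=160/117, sR=32/45, mL=-160/117, mR=16/45
obs B: pose=(8,0,S) → sL=80/13, sR=80, mL=-80/13, mR=40
sensor matrix S = [[160/117, 32/45], [80/13, 80]]; det S = 4096/39
solve [mL_A; mL_B] = S·[w00; w01] and [mR_A; mR_B] = S·[w10; w11]:
  w00 = -1, w01 = 0, w10 = 0, w11 = 1/2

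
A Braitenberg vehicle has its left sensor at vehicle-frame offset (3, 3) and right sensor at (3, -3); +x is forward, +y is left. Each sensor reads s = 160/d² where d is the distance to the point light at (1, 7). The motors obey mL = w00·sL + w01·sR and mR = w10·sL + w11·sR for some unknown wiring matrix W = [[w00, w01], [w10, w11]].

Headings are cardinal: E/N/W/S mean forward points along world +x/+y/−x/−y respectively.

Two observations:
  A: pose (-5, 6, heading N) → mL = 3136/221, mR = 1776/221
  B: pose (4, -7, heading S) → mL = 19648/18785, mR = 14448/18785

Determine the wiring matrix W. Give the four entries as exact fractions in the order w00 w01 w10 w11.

obs A: pose=(-5,6,N) → sL=32/17, sR=160/13, mL=3136/221, mR=1776/221
obs B: pose=(4,-7,S) → sL=32/65, sR=160/289, mL=19648/18785, mR=14448/18785
sensor matrix S = [[32/17, 160/13], [32/65, 160/289]]; det S = -4165632/830297
solve [mL_A; mL_B] = S·[w00; w01] and [mR_A; mR_B] = S·[w10; w11]:
  w00 = 1, w01 = 1, w10 = 1, w11 = 1/2

1 1 1 1/2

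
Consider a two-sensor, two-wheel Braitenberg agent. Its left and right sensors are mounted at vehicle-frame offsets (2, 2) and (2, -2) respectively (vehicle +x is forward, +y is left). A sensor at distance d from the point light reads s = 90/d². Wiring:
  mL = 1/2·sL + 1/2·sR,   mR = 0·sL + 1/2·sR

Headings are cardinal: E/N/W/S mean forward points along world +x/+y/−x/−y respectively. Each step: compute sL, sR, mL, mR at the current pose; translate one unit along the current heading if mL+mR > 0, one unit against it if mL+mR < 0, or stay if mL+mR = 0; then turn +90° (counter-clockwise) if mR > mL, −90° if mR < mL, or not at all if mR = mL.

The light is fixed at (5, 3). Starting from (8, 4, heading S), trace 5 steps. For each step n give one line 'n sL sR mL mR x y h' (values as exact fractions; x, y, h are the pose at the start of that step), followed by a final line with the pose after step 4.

0 45/13 45 315/13 45/2 8 4 S
1 18 18 18 9 8 3 W
2 45/2 9/2 27/2 9/4 7 3 N
3 18/5 90/17 378/85 45/17 7 4 E
4 45/13 45 315/13 45/2 8 4 S
final 8 3 W

n=0: pose=(8,4,S); sL=45/13, sR=45; mL=315/13, mR=45/2; mL+mR=1215/26 → advance +1; mR−mL=-45/26 → turn -1·90°
n=1: pose=(8,3,W); sL=18, sR=18; mL=18, mR=9; mL+mR=27 → advance +1; mR−mL=-9 → turn -1·90°
n=2: pose=(7,3,N); sL=45/2, sR=9/2; mL=27/2, mR=9/4; mL+mR=63/4 → advance +1; mR−mL=-45/4 → turn -1·90°
n=3: pose=(7,4,E); sL=18/5, sR=90/17; mL=378/85, mR=45/17; mL+mR=603/85 → advance +1; mR−mL=-9/5 → turn -1·90°
n=4: pose=(8,4,S); sL=45/13, sR=45; mL=315/13, mR=45/2; mL+mR=1215/26 → advance +1; mR−mL=-45/26 → turn -1·90°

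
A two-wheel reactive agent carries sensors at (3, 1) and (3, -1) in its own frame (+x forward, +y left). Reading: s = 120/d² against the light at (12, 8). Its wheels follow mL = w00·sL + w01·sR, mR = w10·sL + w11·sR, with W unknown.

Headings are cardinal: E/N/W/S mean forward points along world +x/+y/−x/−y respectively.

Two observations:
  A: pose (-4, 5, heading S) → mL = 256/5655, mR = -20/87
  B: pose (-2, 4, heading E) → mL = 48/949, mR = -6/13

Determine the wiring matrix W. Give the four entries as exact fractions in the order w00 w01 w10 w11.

1/2 -1/2 -1/2 0

obs A: pose=(-4,5,S) → sL=40/87, sR=24/65, mL=256/5655, mR=-20/87
obs B: pose=(-2,4,E) → sL=12/13, sR=60/73, mL=48/949, mR=-6/13
sensor matrix S = [[40/87, 24/65], [12/13, 60/73]]; det S = 66304/1788865
solve [mL_A; mL_B] = S·[w00; w01] and [mR_A; mR_B] = S·[w10; w11]:
  w00 = 1/2, w01 = -1/2, w10 = -1/2, w11 = 0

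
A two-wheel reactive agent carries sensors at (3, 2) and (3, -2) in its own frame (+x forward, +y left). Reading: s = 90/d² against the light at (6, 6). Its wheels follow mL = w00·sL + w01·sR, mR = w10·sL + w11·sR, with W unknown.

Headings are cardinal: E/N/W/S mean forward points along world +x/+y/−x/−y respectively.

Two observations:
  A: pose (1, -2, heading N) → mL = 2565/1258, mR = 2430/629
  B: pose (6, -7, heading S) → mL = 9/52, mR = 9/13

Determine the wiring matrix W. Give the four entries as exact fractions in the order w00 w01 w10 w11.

-1/2 1 1 1

obs A: pose=(1,-2,N) → sL=45/37, sR=45/17, mL=2565/1258, mR=2430/629
obs B: pose=(6,-7,S) → sL=9/26, sR=9/26, mL=9/52, mR=9/13
sensor matrix S = [[45/37, 45/17], [9/26, 9/26]]; det S = -4050/8177
solve [mL_A; mL_B] = S·[w00; w01] and [mR_A; mR_B] = S·[w10; w11]:
  w00 = -1/2, w01 = 1, w10 = 1, w11 = 1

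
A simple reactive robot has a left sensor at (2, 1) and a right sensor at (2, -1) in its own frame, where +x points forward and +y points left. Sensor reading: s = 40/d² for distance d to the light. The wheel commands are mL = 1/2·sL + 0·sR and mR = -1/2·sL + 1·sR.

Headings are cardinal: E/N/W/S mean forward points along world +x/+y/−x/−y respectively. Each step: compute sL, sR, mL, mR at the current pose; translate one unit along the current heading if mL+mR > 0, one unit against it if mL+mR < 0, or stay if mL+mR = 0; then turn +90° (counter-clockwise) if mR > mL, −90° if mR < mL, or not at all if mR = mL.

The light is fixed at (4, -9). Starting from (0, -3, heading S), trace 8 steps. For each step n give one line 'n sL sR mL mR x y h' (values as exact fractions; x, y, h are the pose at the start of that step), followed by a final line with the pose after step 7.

n=0: pose=(0,-3,S); sL=8/5, sR=40/41; mL=4/5, mR=36/205; mL+mR=40/41 → advance +1; mR−mL=-128/205 → turn -1·90°
n=1: pose=(0,-4,W); sL=10/13, sR=5/9; mL=5/13, mR=20/117; mL+mR=5/9 → advance +1; mR−mL=-25/117 → turn -1·90°
n=2: pose=(-1,-4,N); sL=8/17, sR=8/13; mL=4/17, mR=84/221; mL+mR=8/13 → advance +1; mR−mL=32/221 → turn +1·90°
n=3: pose=(-1,-3,W); sL=20/37, sR=20/49; mL=10/37, mR=250/1813; mL+mR=20/49 → advance +1; mR−mL=-240/1813 → turn -1·90°
n=4: pose=(-2,-3,N); sL=40/113, sR=40/89; mL=20/113, mR=2740/10057; mL+mR=40/89 → advance +1; mR−mL=960/10057 → turn +1·90°
n=5: pose=(-2,-2,W); sL=2/5, sR=5/16; mL=1/5, mR=9/80; mL+mR=5/16 → advance +1; mR−mL=-7/80 → turn -1·90°
n=6: pose=(-3,-2,N); sL=8/29, sR=40/117; mL=4/29, mR=692/3393; mL+mR=40/117 → advance +1; mR−mL=224/3393 → turn +1·90°
n=7: pose=(-3,-1,W); sL=4/13, sR=20/81; mL=2/13, mR=98/1053; mL+mR=20/81 → advance +1; mR−mL=-64/1053 → turn -1·90°

0 8/5 40/41 4/5 36/205 0 -3 S
1 10/13 5/9 5/13 20/117 0 -4 W
2 8/17 8/13 4/17 84/221 -1 -4 N
3 20/37 20/49 10/37 250/1813 -1 -3 W
4 40/113 40/89 20/113 2740/10057 -2 -3 N
5 2/5 5/16 1/5 9/80 -2 -2 W
6 8/29 40/117 4/29 692/3393 -3 -2 N
7 4/13 20/81 2/13 98/1053 -3 -1 W
final -4 -1 N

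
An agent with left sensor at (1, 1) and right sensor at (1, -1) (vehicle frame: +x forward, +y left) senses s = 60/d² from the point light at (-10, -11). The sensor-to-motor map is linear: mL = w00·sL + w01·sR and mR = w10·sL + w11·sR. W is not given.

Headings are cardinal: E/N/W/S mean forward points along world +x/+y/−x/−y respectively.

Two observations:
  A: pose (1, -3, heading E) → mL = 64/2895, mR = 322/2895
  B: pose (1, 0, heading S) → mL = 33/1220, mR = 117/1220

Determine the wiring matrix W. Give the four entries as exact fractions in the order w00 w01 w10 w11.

obs A: pose=(1,-3,E) → sL=4/15, sR=60/193, mL=64/2895, mR=322/2895
obs B: pose=(1,0,S) → sL=15/61, sR=3/10, mL=33/1220, mR=117/1220
sensor matrix S = [[4/15, 60/193], [15/61, 3/10]]; det S = 1046/294325
solve [mL_A; mL_B] = S·[w00; w01] and [mR_A; mR_B] = S·[w10; w11]:
  w00 = -1/2, w01 = 1/2, w10 = 1, w11 = -1/2

-1/2 1/2 1 -1/2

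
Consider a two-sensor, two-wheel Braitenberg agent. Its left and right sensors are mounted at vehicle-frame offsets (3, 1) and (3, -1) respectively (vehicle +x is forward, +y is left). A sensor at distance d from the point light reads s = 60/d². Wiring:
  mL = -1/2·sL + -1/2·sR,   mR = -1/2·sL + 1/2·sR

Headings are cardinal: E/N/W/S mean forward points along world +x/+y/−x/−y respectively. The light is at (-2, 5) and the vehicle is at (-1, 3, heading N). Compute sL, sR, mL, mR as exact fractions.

left sensor world pos  = (-2, 6); dL² = 1
right sensor world pos = (0, 6); dR² = 5
sL = 60/1 = 60
sR = 60/5 = 12
mL = -1/2·sL + -1/2·sR = -36
mR = -1/2·sL + 1/2·sR = -24

60 12 -36 -24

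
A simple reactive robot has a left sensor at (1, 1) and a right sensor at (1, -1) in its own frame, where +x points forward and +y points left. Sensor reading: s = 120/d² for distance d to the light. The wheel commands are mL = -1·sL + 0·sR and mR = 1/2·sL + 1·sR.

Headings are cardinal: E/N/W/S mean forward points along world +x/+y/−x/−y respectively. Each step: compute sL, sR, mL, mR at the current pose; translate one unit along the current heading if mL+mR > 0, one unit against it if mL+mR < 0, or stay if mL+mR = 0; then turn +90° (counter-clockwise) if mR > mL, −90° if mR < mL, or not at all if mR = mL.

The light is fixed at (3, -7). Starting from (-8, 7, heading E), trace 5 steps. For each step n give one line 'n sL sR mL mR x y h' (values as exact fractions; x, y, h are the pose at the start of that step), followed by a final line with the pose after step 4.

0 24/65 120/269 -24/65 11028/17485 -8 7 E
1 60/173 20/51 -60/173 4990/8823 -7 7 N
2 120/317 120/377 -120/317 60660/119509 -7 8 W
3 15/37 6/17 -15/37 699/1258 -8 8 S
4 24/65 120/269 -24/65 11028/17485 -8 7 E
final -7 7 N

n=0: pose=(-8,7,E); sL=24/65, sR=120/269; mL=-24/65, mR=11028/17485; mL+mR=4572/17485 → advance +1; mR−mL=17484/17485 → turn +1·90°
n=1: pose=(-7,7,N); sL=60/173, sR=20/51; mL=-60/173, mR=4990/8823; mL+mR=1930/8823 → advance +1; mR−mL=8050/8823 → turn +1·90°
n=2: pose=(-7,8,W); sL=120/317, sR=120/377; mL=-120/317, mR=60660/119509; mL+mR=15420/119509 → advance +1; mR−mL=105900/119509 → turn +1·90°
n=3: pose=(-8,8,S); sL=15/37, sR=6/17; mL=-15/37, mR=699/1258; mL+mR=189/1258 → advance +1; mR−mL=1209/1258 → turn +1·90°
n=4: pose=(-8,7,E); sL=24/65, sR=120/269; mL=-24/65, mR=11028/17485; mL+mR=4572/17485 → advance +1; mR−mL=17484/17485 → turn +1·90°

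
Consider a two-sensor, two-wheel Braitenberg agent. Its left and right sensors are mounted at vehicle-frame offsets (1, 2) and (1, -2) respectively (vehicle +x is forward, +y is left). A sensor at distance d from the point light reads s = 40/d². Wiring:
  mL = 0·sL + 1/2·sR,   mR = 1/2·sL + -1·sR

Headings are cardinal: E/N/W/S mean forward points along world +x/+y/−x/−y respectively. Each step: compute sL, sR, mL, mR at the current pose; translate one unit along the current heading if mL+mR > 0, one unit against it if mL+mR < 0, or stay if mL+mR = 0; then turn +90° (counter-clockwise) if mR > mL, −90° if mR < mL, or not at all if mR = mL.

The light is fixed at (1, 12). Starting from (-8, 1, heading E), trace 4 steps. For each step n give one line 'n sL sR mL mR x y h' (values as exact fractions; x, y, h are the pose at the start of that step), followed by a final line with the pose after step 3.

0 8/29 40/233 20/233 -228/6757 -8 1 E
1 2/9 10/61 5/61 -29/549 -7 1 S
2 40/277 40/181 20/181 -7460/50137 -7 0 W
3 20/101 20/73 10/73 -1290/7373 -6 0 N
final -6 -1 E

n=0: pose=(-8,1,E); sL=8/29, sR=40/233; mL=20/233, mR=-228/6757; mL+mR=352/6757 → advance +1; mR−mL=-808/6757 → turn -1·90°
n=1: pose=(-7,1,S); sL=2/9, sR=10/61; mL=5/61, mR=-29/549; mL+mR=16/549 → advance +1; mR−mL=-74/549 → turn -1·90°
n=2: pose=(-7,0,W); sL=40/277, sR=40/181; mL=20/181, mR=-7460/50137; mL+mR=-1920/50137 → advance -1; mR−mL=-13000/50137 → turn -1·90°
n=3: pose=(-6,0,N); sL=20/101, sR=20/73; mL=10/73, mR=-1290/7373; mL+mR=-280/7373 → advance -1; mR−mL=-2300/7373 → turn -1·90°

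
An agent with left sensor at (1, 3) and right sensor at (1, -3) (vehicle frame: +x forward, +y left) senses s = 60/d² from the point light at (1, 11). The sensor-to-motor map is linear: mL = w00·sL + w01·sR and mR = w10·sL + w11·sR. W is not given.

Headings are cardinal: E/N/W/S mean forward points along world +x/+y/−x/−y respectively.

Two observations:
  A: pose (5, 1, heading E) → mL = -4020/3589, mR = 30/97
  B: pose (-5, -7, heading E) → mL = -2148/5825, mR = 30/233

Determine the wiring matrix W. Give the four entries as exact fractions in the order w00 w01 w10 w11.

obs A: pose=(5,1,E) → sL=30/37, sR=30/97, mL=-4020/3589, mR=30/97
obs B: pose=(-5,-7,E) → sL=6/25, sR=30/233, mL=-2148/5825, mR=30/233
sensor matrix S = [[30/37, 30/97], [6/25, 30/233]]; det S = 126144/4181185
solve [mL_A; mL_B] = S·[w00; w01] and [mR_A; mR_B] = S·[w10; w11]:
  w00 = -1, w01 = -1, w10 = 0, w11 = 1

-1 -1 0 1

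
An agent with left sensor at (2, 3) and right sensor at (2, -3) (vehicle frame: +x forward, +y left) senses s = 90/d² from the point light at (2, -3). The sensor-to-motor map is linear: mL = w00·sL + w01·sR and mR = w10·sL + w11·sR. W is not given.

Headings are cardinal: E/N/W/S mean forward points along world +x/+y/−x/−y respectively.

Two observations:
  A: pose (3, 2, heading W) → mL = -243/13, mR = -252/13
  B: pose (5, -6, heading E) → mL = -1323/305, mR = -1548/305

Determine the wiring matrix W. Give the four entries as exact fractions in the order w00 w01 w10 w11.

-1 -1/2 -1 -1

obs A: pose=(3,2,W) → sL=18, sR=18/13, mL=-243/13, mR=-252/13
obs B: pose=(5,-6,E) → sL=18/5, sR=90/61, mL=-1323/305, mR=-1548/305
sensor matrix S = [[18, 18/13], [18/5, 90/61]]; det S = 85536/3965
solve [mL_A; mL_B] = S·[w00; w01] and [mR_A; mR_B] = S·[w10; w11]:
  w00 = -1, w01 = -1/2, w10 = -1, w11 = -1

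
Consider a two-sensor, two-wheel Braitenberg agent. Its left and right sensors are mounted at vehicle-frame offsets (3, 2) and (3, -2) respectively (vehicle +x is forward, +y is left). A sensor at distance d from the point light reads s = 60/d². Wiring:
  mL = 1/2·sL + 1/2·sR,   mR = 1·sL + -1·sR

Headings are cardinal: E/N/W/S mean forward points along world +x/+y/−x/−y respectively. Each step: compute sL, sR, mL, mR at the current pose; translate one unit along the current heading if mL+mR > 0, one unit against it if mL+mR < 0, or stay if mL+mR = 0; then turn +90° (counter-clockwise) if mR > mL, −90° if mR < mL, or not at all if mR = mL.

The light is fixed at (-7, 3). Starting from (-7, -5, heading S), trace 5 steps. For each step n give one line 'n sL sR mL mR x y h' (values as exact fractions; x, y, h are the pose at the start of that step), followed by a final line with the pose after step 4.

0 12/25 12/25 12/25 0 -7 -5 S
1 6/13 30/29 282/377 -216/377 -7 -6 W
2 4/3 60/37 164/111 -32/111 -8 -6 N
3 3/2 15/26 27/26 12/13 -8 -5 E
4 12/25 12/25 12/25 0 -7 -5 S
final -7 -6 W

n=0: pose=(-7,-5,S); sL=12/25, sR=12/25; mL=12/25, mR=0; mL+mR=12/25 → advance +1; mR−mL=-12/25 → turn -1·90°
n=1: pose=(-7,-6,W); sL=6/13, sR=30/29; mL=282/377, mR=-216/377; mL+mR=66/377 → advance +1; mR−mL=-498/377 → turn -1·90°
n=2: pose=(-8,-6,N); sL=4/3, sR=60/37; mL=164/111, mR=-32/111; mL+mR=44/37 → advance +1; mR−mL=-196/111 → turn -1·90°
n=3: pose=(-8,-5,E); sL=3/2, sR=15/26; mL=27/26, mR=12/13; mL+mR=51/26 → advance +1; mR−mL=-3/26 → turn -1·90°
n=4: pose=(-7,-5,S); sL=12/25, sR=12/25; mL=12/25, mR=0; mL+mR=12/25 → advance +1; mR−mL=-12/25 → turn -1·90°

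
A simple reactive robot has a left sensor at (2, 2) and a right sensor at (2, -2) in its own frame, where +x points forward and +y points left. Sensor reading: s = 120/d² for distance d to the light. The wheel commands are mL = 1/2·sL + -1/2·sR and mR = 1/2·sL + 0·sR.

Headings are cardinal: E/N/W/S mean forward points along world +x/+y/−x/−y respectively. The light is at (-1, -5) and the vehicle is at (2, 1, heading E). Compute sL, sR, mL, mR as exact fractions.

left sensor world pos  = (4, 3); dL² = 89
right sensor world pos = (4, -1); dR² = 41
sL = 120/89 = 120/89
sR = 120/41 = 120/41
mL = 1/2·sL + -1/2·sR = -2880/3649
mR = 1/2·sL + 0·sR = 60/89

120/89 120/41 -2880/3649 60/89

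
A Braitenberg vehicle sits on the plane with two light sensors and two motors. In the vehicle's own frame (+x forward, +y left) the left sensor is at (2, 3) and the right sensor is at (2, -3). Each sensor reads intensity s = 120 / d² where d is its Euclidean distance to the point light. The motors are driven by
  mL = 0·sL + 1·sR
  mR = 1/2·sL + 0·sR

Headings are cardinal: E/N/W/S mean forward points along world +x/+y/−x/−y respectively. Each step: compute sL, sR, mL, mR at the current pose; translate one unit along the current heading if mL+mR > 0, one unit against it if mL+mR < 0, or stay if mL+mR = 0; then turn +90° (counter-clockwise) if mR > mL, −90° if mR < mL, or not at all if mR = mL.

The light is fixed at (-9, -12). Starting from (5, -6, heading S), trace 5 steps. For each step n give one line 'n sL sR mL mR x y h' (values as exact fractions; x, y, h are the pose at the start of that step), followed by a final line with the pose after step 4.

n=0: pose=(5,-6,S); sL=24/61, sR=120/137; mL=120/137, mR=12/61; mL+mR=8964/8357 → advance +1; mR−mL=-5676/8357 → turn -1·90°
n=1: pose=(5,-7,W); sL=30/37, sR=15/26; mL=15/26, mR=15/37; mL+mR=945/962 → advance +1; mR−mL=-165/962 → turn -1·90°
n=2: pose=(4,-7,N); sL=120/149, sR=24/61; mL=24/61, mR=60/149; mL+mR=7236/9089 → advance +1; mR−mL=84/9089 → turn +1·90°
n=3: pose=(4,-6,W); sL=12/13, sR=60/101; mL=60/101, mR=6/13; mL+mR=1386/1313 → advance +1; mR−mL=-174/1313 → turn -1·90°
n=4: pose=(3,-6,N); sL=24/29, sR=120/289; mL=120/289, mR=12/29; mL+mR=6948/8381 → advance +1; mR−mL=-12/8381 → turn -1·90°

0 24/61 120/137 120/137 12/61 5 -6 S
1 30/37 15/26 15/26 15/37 5 -7 W
2 120/149 24/61 24/61 60/149 4 -7 N
3 12/13 60/101 60/101 6/13 4 -6 W
4 24/29 120/289 120/289 12/29 3 -6 N
final 3 -5 E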